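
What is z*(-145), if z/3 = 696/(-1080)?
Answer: 841/3 ≈ 280.33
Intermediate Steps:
z = -29/15 (z = 3*(696/(-1080)) = 3*(696*(-1/1080)) = 3*(-29/45) = -29/15 ≈ -1.9333)
z*(-145) = -29/15*(-145) = 841/3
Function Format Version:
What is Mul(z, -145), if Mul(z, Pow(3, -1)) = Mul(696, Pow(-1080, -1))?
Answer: Rational(841, 3) ≈ 280.33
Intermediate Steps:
z = Rational(-29, 15) (z = Mul(3, Mul(696, Pow(-1080, -1))) = Mul(3, Mul(696, Rational(-1, 1080))) = Mul(3, Rational(-29, 45)) = Rational(-29, 15) ≈ -1.9333)
Mul(z, -145) = Mul(Rational(-29, 15), -145) = Rational(841, 3)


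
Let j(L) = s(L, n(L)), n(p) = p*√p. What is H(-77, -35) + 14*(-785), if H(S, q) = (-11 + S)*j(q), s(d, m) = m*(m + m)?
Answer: 7535010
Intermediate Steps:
n(p) = p^(3/2)
s(d, m) = 2*m² (s(d, m) = m*(2*m) = 2*m²)
j(L) = 2*L³ (j(L) = 2*(L^(3/2))² = 2*L³)
H(S, q) = 2*q³*(-11 + S) (H(S, q) = (-11 + S)*(2*q³) = 2*q³*(-11 + S))
H(-77, -35) + 14*(-785) = 2*(-35)³*(-11 - 77) + 14*(-785) = 2*(-42875)*(-88) - 10990 = 7546000 - 10990 = 7535010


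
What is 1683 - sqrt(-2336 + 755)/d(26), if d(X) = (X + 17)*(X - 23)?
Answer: 1683 - I*sqrt(1581)/129 ≈ 1683.0 - 0.30823*I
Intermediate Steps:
d(X) = (-23 + X)*(17 + X) (d(X) = (17 + X)*(-23 + X) = (-23 + X)*(17 + X))
1683 - sqrt(-2336 + 755)/d(26) = 1683 - sqrt(-2336 + 755)/(-391 + 26**2 - 6*26) = 1683 - sqrt(-1581)/(-391 + 676 - 156) = 1683 - I*sqrt(1581)/129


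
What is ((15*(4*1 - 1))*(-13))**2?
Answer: 342225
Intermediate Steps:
((15*(4*1 - 1))*(-13))**2 = ((15*(4 - 1))*(-13))**2 = ((15*3)*(-13))**2 = (45*(-13))**2 = (-585)**2 = 342225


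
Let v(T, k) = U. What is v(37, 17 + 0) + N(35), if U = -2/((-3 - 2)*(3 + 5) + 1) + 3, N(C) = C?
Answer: 1484/39 ≈ 38.051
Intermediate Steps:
U = 119/39 (U = -2/(-5*8 + 1) + 3 = -2/(-40 + 1) + 3 = -2/(-39) + 3 = -1/39*(-2) + 3 = 2/39 + 3 = 119/39 ≈ 3.0513)
v(T, k) = 119/39
v(37, 17 + 0) + N(35) = 119/39 + 35 = 1484/39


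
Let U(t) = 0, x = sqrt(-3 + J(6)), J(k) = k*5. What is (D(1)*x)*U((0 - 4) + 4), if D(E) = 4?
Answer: 0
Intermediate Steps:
J(k) = 5*k
x = 3*sqrt(3) (x = sqrt(-3 + 5*6) = sqrt(-3 + 30) = sqrt(27) = 3*sqrt(3) ≈ 5.1962)
(D(1)*x)*U((0 - 4) + 4) = (4*(3*sqrt(3)))*0 = (12*sqrt(3))*0 = 0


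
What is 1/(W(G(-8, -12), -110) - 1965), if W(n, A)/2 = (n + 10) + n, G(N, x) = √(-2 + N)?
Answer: -389/756637 - 4*I*√10/3783185 ≈ -0.00051412 - 3.3435e-6*I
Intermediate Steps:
W(n, A) = 20 + 4*n (W(n, A) = 2*((n + 10) + n) = 2*((10 + n) + n) = 2*(10 + 2*n) = 20 + 4*n)
1/(W(G(-8, -12), -110) - 1965) = 1/((20 + 4*√(-2 - 8)) - 1965) = 1/((20 + 4*√(-10)) - 1965) = 1/((20 + 4*(I*√10)) - 1965) = 1/((20 + 4*I*√10) - 1965) = 1/(-1945 + 4*I*√10)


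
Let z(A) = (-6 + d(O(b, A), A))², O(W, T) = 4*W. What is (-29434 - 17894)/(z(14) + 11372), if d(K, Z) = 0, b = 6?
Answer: -2958/713 ≈ -4.1487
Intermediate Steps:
z(A) = 36 (z(A) = (-6 + 0)² = (-6)² = 36)
(-29434 - 17894)/(z(14) + 11372) = (-29434 - 17894)/(36 + 11372) = -47328/11408 = -47328*1/11408 = -2958/713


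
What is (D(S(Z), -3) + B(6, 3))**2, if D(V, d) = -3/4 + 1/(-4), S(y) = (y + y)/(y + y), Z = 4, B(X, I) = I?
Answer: 4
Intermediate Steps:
S(y) = 1 (S(y) = (2*y)/((2*y)) = (2*y)*(1/(2*y)) = 1)
D(V, d) = -1 (D(V, d) = -3*1/4 + 1*(-1/4) = -3/4 - 1/4 = -1)
(D(S(Z), -3) + B(6, 3))**2 = (-1 + 3)**2 = 2**2 = 4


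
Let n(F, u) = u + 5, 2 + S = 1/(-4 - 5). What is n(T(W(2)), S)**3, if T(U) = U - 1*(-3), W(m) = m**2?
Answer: 17576/729 ≈ 24.110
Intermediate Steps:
S = -19/9 (S = -2 + 1/(-4 - 5) = -2 + 1/(-9) = -2 - 1/9 = -19/9 ≈ -2.1111)
T(U) = 3 + U (T(U) = U + 3 = 3 + U)
n(F, u) = 5 + u
n(T(W(2)), S)**3 = (5 - 19/9)**3 = (26/9)**3 = 17576/729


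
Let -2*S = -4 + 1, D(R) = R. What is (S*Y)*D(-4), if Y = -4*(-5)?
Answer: -120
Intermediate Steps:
Y = 20
S = 3/2 (S = -(-4 + 1)/2 = -½*(-3) = 3/2 ≈ 1.5000)
(S*Y)*D(-4) = ((3/2)*20)*(-4) = 30*(-4) = -120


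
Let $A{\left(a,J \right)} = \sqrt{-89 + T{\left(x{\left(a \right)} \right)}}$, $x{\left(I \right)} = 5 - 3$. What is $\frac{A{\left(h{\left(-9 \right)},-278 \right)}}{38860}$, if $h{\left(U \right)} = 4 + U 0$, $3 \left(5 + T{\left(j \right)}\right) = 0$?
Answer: $\frac{i \sqrt{94}}{38860} \approx 0.00024949 i$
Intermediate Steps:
$x{\left(I \right)} = 2$
$T{\left(j \right)} = -5$ ($T{\left(j \right)} = -5 + \frac{1}{3} \cdot 0 = -5 + 0 = -5$)
$h{\left(U \right)} = 4$ ($h{\left(U \right)} = 4 + 0 = 4$)
$A{\left(a,J \right)} = i \sqrt{94}$ ($A{\left(a,J \right)} = \sqrt{-89 - 5} = \sqrt{-94} = i \sqrt{94}$)
$\frac{A{\left(h{\left(-9 \right)},-278 \right)}}{38860} = \frac{i \sqrt{94}}{38860}$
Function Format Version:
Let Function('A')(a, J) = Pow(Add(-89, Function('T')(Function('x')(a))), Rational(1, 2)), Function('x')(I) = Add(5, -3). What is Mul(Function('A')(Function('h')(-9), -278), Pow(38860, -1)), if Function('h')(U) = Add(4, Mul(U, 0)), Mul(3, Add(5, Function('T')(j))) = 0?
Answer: Mul(Rational(1, 38860), I, Pow(94, Rational(1, 2))) ≈ Mul(0.00024949, I)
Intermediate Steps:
Function('x')(I) = 2
Function('T')(j) = -5 (Function('T')(j) = Add(-5, Mul(Rational(1, 3), 0)) = Add(-5, 0) = -5)
Function('h')(U) = 4 (Function('h')(U) = Add(4, 0) = 4)
Function('A')(a, J) = Mul(I, Pow(94, Rational(1, 2))) (Function('A')(a, J) = Pow(Add(-89, -5), Rational(1, 2)) = Pow(-94, Rational(1, 2)) = Mul(I, Pow(94, Rational(1, 2))))
Mul(Function('A')(Function('h')(-9), -278), Pow(38860, -1)) = Mul(Mul(I, Pow(94, Rational(1, 2))), Pow(38860, -1)) = Mul(Mul(I, Pow(94, Rational(1, 2))), Rational(1, 38860)) = Mul(Rational(1, 38860), I, Pow(94, Rational(1, 2)))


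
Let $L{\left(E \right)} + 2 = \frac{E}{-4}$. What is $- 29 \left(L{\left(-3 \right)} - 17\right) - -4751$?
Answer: $\frac{21121}{4} \approx 5280.3$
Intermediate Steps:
$L{\left(E \right)} = -2 - \frac{E}{4}$ ($L{\left(E \right)} = -2 + \frac{E}{-4} = -2 + E \left(- \frac{1}{4}\right) = -2 - \frac{E}{4}$)
$- 29 \left(L{\left(-3 \right)} - 17\right) - -4751 = - 29 \left(\left(-2 - - \frac{3}{4}\right) - 17\right) - -4751 = - 29 \left(\left(-2 + \frac{3}{4}\right) - 17\right) + 4751 = - 29 \left(- \frac{5}{4} - 17\right) + 4751 = \left(-29\right) \left(- \frac{73}{4}\right) + 4751 = \frac{2117}{4} + 4751 = \frac{21121}{4}$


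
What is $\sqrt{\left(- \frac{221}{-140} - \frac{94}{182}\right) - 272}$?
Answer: $\frac{i \sqrt{224363685}}{910} \approx 16.46 i$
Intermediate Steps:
$\sqrt{\left(- \frac{221}{-140} - \frac{94}{182}\right) - 272} = \sqrt{\left(\left(-221\right) \left(- \frac{1}{140}\right) - \frac{47}{91}\right) - 272} = \sqrt{\left(\frac{221}{140} - \frac{47}{91}\right) - 272} = \sqrt{\frac{1933}{1820} - 272} = \sqrt{- \frac{493107}{1820}} = \frac{i \sqrt{224363685}}{910}$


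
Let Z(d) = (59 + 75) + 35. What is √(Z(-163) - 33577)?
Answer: 24*I*√58 ≈ 182.78*I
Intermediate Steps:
Z(d) = 169 (Z(d) = 134 + 35 = 169)
√(Z(-163) - 33577) = √(169 - 33577) = √(-33408) = 24*I*√58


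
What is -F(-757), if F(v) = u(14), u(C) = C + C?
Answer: -28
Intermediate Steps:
u(C) = 2*C
F(v) = 28 (F(v) = 2*14 = 28)
-F(-757) = -1*28 = -28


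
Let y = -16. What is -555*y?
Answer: 8880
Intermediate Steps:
-555*y = -555*(-16) = 8880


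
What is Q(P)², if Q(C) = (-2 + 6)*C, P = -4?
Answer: 256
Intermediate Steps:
Q(C) = 4*C
Q(P)² = (4*(-4))² = (-16)² = 256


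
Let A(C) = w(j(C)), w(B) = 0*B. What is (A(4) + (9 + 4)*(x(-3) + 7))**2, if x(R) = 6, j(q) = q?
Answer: 28561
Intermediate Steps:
w(B) = 0
A(C) = 0
(A(4) + (9 + 4)*(x(-3) + 7))**2 = (0 + (9 + 4)*(6 + 7))**2 = (0 + 13*13)**2 = (0 + 169)**2 = 169**2 = 28561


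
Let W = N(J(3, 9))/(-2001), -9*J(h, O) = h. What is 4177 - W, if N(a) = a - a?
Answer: 4177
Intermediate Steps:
J(h, O) = -h/9
N(a) = 0
W = 0 (W = 0/(-2001) = 0*(-1/2001) = 0)
4177 - W = 4177 - 1*0 = 4177 + 0 = 4177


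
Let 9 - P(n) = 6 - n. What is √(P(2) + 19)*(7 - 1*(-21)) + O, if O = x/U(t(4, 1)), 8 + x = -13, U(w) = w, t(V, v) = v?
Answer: -21 + 56*√6 ≈ 116.17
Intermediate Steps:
x = -21 (x = -8 - 13 = -21)
P(n) = 3 + n (P(n) = 9 - (6 - n) = 9 + (-6 + n) = 3 + n)
O = -21 (O = -21/1 = -21*1 = -21)
√(P(2) + 19)*(7 - 1*(-21)) + O = √((3 + 2) + 19)*(7 - 1*(-21)) - 21 = √(5 + 19)*(7 + 21) - 21 = √24*28 - 21 = (2*√6)*28 - 21 = 56*√6 - 21 = -21 + 56*√6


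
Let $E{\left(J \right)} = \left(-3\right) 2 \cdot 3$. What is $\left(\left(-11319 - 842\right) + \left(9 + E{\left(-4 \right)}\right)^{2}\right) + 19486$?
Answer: $7406$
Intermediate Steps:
$E{\left(J \right)} = -18$ ($E{\left(J \right)} = \left(-6\right) 3 = -18$)
$\left(\left(-11319 - 842\right) + \left(9 + E{\left(-4 \right)}\right)^{2}\right) + 19486 = \left(\left(-11319 - 842\right) + \left(9 - 18\right)^{2}\right) + 19486 = \left(\left(-11319 - 842\right) + \left(-9\right)^{2}\right) + 19486 = \left(-12161 + 81\right) + 19486 = -12080 + 19486 = 7406$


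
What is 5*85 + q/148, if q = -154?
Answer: 31373/74 ≈ 423.96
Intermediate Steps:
5*85 + q/148 = 5*85 - 154/148 = 425 - 154*1/148 = 425 - 77/74 = 31373/74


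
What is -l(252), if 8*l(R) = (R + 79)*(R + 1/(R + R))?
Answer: -42039979/4032 ≈ -10427.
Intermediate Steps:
l(R) = (79 + R)*(R + 1/(2*R))/8 (l(R) = ((R + 79)*(R + 1/(R + R)))/8 = ((79 + R)*(R + 1/(2*R)))/8 = (79 + R)*(R + 1/(2*R))/8)
-l(252) = -(79 + 252*(1 + 2*252² + 158*252))/(16*252) = -(79 + 252*(1 + 2*63504 + 39816))/(16*252) = -(79 + 252*(1 + 127008 + 39816))/(16*252) = -(79 + 252*166825)/(16*252) = -(79 + 42039900)/(16*252) = -42039979/(16*252) = -1*42039979/4032 = -42039979/4032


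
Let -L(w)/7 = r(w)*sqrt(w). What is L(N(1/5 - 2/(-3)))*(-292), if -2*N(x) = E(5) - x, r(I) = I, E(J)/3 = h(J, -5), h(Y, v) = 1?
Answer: -130816*I*sqrt(15)/225 ≈ -2251.8*I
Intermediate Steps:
E(J) = 3 (E(J) = 3*1 = 3)
N(x) = -3/2 + x/2 (N(x) = -(3 - x)/2 = -3/2 + x/2)
L(w) = -7*w**(3/2) (L(w) = -7*w*sqrt(w) = -7*w**(3/2))
L(N(1/5 - 2/(-3)))*(-292) = -7*(-3/2 + (1/5 - 2/(-3))/2)**(3/2)*(-292) = -7*(-3/2 + (1*(1/5) - 2*(-1/3))/2)**(3/2)*(-292) = -7*(-3/2 + (1/5 + 2/3)/2)**(3/2)*(-292) = -7*(-3/2 + (1/2)*(13/15))**(3/2)*(-292) = -7*(-3/2 + 13/30)**(3/2)*(-292) = -(-448)*I*sqrt(15)/225*(-292) = (448*I*sqrt(15)/225)*(-292) = -130816*I*sqrt(15)/225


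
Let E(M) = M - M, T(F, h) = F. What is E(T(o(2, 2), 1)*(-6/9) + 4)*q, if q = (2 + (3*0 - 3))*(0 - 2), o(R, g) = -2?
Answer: 0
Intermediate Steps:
E(M) = 0
q = 2 (q = (2 + (0 - 3))*(-2) = (2 - 3)*(-2) = -1*(-2) = 2)
E(T(o(2, 2), 1)*(-6/9) + 4)*q = 0*2 = 0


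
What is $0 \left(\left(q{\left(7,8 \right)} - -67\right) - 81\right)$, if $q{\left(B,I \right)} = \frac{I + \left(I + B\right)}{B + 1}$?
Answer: $0$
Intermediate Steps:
$q{\left(B,I \right)} = \frac{B + 2 I}{1 + B}$ ($q{\left(B,I \right)} = \frac{I + \left(B + I\right)}{1 + B} = \frac{B + 2 I}{1 + B}$)
$0 \left(\left(q{\left(7,8 \right)} - -67\right) - 81\right) = 0 \left(\left(\frac{7 + 2 \cdot 8}{1 + 7} - -67\right) - 81\right) = 0 \left(\left(\frac{7 + 16}{8} + 67\right) - 81\right) = 0 \left(\left(\frac{1}{8} \cdot 23 + 67\right) - 81\right) = 0 \left(\left(\frac{23}{8} + 67\right) - 81\right) = 0 \left(\frac{559}{8} - 81\right) = 0 \left(- \frac{89}{8}\right) = 0$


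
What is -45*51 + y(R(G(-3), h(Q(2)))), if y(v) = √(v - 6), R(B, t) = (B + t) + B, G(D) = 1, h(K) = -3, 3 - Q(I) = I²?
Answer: -2295 + I*√7 ≈ -2295.0 + 2.6458*I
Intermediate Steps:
Q(I) = 3 - I²
R(B, t) = t + 2*B
y(v) = √(-6 + v)
-45*51 + y(R(G(-3), h(Q(2)))) = -45*51 + √(-6 + (-3 + 2*1)) = -2295 + √(-6 + (-3 + 2)) = -2295 + √(-6 - 1) = -2295 + √(-7) = -2295 + I*√7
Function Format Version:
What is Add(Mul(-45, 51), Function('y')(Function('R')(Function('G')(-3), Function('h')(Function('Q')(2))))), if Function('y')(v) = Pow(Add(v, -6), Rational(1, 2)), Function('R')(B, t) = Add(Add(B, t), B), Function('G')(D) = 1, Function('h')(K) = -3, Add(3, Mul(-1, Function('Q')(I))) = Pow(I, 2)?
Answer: Add(-2295, Mul(I, Pow(7, Rational(1, 2)))) ≈ Add(-2295.0, Mul(2.6458, I))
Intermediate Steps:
Function('Q')(I) = Add(3, Mul(-1, Pow(I, 2)))
Function('R')(B, t) = Add(t, Mul(2, B))
Function('y')(v) = Pow(Add(-6, v), Rational(1, 2))
Add(Mul(-45, 51), Function('y')(Function('R')(Function('G')(-3), Function('h')(Function('Q')(2))))) = Add(Mul(-45, 51), Pow(Add(-6, Add(-3, Mul(2, 1))), Rational(1, 2))) = Add(-2295, Pow(Add(-6, Add(-3, 2)), Rational(1, 2))) = Add(-2295, Pow(Add(-6, -1), Rational(1, 2))) = Add(-2295, Pow(-7, Rational(1, 2))) = Add(-2295, Mul(I, Pow(7, Rational(1, 2))))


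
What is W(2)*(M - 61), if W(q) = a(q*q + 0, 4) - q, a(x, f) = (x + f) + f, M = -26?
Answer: -870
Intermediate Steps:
a(x, f) = x + 2*f (a(x, f) = (f + x) + f = x + 2*f)
W(q) = 8 + q**2 - q (W(q) = ((q*q + 0) + 2*4) - q = ((q**2 + 0) + 8) - q = (q**2 + 8) - q = (8 + q**2) - q = 8 + q**2 - q)
W(2)*(M - 61) = (8 + 2**2 - 1*2)*(-26 - 61) = (8 + 4 - 2)*(-87) = 10*(-87) = -870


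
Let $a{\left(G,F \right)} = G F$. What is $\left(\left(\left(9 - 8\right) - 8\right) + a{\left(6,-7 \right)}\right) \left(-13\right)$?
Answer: $637$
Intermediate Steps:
$a{\left(G,F \right)} = F G$
$\left(\left(\left(9 - 8\right) - 8\right) + a{\left(6,-7 \right)}\right) \left(-13\right) = \left(\left(\left(9 - 8\right) - 8\right) - 42\right) \left(-13\right) = \left(\left(1 - 8\right) - 42\right) \left(-13\right) = \left(-7 - 42\right) \left(-13\right) = \left(-49\right) \left(-13\right) = 637$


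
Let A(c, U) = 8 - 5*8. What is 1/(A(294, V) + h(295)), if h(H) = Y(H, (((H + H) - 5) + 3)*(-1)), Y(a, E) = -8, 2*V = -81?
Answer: -1/40 ≈ -0.025000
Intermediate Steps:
V = -81/2 (V = (½)*(-81) = -81/2 ≈ -40.500)
A(c, U) = -32 (A(c, U) = 8 - 40 = -32)
h(H) = -8
1/(A(294, V) + h(295)) = 1/(-32 - 8) = 1/(-40) = -1/40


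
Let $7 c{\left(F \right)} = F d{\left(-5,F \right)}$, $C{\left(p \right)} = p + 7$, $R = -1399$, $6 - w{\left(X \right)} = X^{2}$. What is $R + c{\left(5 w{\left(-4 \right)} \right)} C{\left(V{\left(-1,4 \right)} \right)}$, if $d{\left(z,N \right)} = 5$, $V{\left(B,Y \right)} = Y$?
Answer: $- \frac{12543}{7} \approx -1791.9$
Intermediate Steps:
$w{\left(X \right)} = 6 - X^{2}$
$C{\left(p \right)} = 7 + p$
$c{\left(F \right)} = \frac{5 F}{7}$ ($c{\left(F \right)} = \frac{F 5}{7} = \frac{5 F}{7}$)
$R + c{\left(5 w{\left(-4 \right)} \right)} C{\left(V{\left(-1,4 \right)} \right)} = -1399 + \frac{5 \cdot 5 \left(6 - \left(-4\right)^{2}\right)}{7} \left(7 + 4\right) = -1399 + \frac{5 \cdot 5 \left(6 - 16\right)}{7} \cdot 11 = -1399 + \frac{5 \cdot 5 \left(-10\right)}{7} \cdot 11 = -1399 + \frac{5}{7} \left(-50\right) 11 = -1399 - \frac{2750}{7} = - \frac{12543}{7}$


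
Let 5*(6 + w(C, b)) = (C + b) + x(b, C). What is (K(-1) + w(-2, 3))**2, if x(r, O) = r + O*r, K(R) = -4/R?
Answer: 144/25 ≈ 5.7600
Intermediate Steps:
w(C, b) = -6 + C/5 + b/5 + b*(1 + C)/5 (w(C, b) = -6 + ((C + b) + b*(1 + C))/5 = -6 + (C + b + b*(1 + C))/5 = -6 + (C/5 + b/5 + b*(1 + C)/5) = -6 + C/5 + b/5 + b*(1 + C)/5)
(K(-1) + w(-2, 3))**2 = (-4/(-1) + (-6 + (1/5)*(-2) + (1/5)*3 + (1/5)*3*(1 - 2)))**2 = (-4*(-1) + (-6 - 2/5 + 3/5 + (1/5)*3*(-1)))**2 = (4 + (-6 - 2/5 + 3/5 - 3/5))**2 = (4 - 32/5)**2 = (-12/5)**2 = 144/25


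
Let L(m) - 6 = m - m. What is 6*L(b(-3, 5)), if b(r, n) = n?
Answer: 36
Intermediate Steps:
L(m) = 6 (L(m) = 6 + (m - m) = 6 + 0 = 6)
6*L(b(-3, 5)) = 6*6 = 36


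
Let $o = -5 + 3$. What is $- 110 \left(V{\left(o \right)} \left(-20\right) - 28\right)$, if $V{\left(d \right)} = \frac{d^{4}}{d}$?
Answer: $-14520$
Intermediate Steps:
$o = -2$
$V{\left(d \right)} = d^{3}$
$- 110 \left(V{\left(o \right)} \left(-20\right) - 28\right) = - 110 \left(\left(-2\right)^{3} \left(-20\right) - 28\right) = - 110 \left(\left(-8\right) \left(-20\right) - 28\right) = - 110 \left(160 - 28\right) = \left(-110\right) 132 = -14520$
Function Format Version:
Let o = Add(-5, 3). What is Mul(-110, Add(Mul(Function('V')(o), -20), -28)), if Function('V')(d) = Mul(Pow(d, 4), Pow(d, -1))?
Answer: -14520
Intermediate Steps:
o = -2
Function('V')(d) = Pow(d, 3)
Mul(-110, Add(Mul(Function('V')(o), -20), -28)) = Mul(-110, Add(Mul(Pow(-2, 3), -20), -28)) = Mul(-110, Add(Mul(-8, -20), -28)) = Mul(-110, Add(160, -28)) = Mul(-110, 132) = -14520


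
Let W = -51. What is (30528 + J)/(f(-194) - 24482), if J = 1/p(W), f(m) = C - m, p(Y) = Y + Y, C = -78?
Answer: -3113855/2485332 ≈ -1.2529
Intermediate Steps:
p(Y) = 2*Y
f(m) = -78 - m
J = -1/102 (J = 1/(2*(-51)) = 1/(-102) = -1/102 ≈ -0.0098039)
(30528 + J)/(f(-194) - 24482) = (30528 - 1/102)/((-78 - 1*(-194)) - 24482) = 3113855/(102*((-78 + 194) - 24482)) = 3113855/(102*(116 - 24482)) = (3113855/102)/(-24366) = (3113855/102)*(-1/24366) = -3113855/2485332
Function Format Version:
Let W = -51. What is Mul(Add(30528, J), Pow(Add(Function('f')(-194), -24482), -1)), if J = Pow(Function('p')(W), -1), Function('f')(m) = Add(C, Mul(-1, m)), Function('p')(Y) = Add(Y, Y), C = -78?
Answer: Rational(-3113855, 2485332) ≈ -1.2529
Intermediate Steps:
Function('p')(Y) = Mul(2, Y)
Function('f')(m) = Add(-78, Mul(-1, m))
J = Rational(-1, 102) (J = Pow(Mul(2, -51), -1) = Pow(-102, -1) = Rational(-1, 102) ≈ -0.0098039)
Mul(Add(30528, J), Pow(Add(Function('f')(-194), -24482), -1)) = Mul(Add(30528, Rational(-1, 102)), Pow(Add(Add(-78, Mul(-1, -194)), -24482), -1)) = Mul(Rational(3113855, 102), Pow(Add(Add(-78, 194), -24482), -1)) = Mul(Rational(3113855, 102), Pow(Add(116, -24482), -1)) = Mul(Rational(3113855, 102), Pow(-24366, -1)) = Mul(Rational(3113855, 102), Rational(-1, 24366)) = Rational(-3113855, 2485332)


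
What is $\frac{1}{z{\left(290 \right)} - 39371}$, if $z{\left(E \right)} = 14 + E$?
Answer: $- \frac{1}{39067} \approx -2.5597 \cdot 10^{-5}$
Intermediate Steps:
$\frac{1}{z{\left(290 \right)} - 39371} = \frac{1}{\left(14 + 290\right) - 39371} = \frac{1}{304 - 39371} = \frac{1}{-39067} = - \frac{1}{39067}$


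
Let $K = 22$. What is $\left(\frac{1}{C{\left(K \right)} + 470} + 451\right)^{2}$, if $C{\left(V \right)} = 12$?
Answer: $\frac{47255368689}{232324} \approx 2.034 \cdot 10^{5}$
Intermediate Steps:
$\left(\frac{1}{C{\left(K \right)} + 470} + 451\right)^{2} = \left(\frac{1}{12 + 470} + 451\right)^{2} = \left(\frac{1}{482} + 451\right)^{2} = \left(\frac{217383}{482}\right)^{2} = \frac{47255368689}{232324}$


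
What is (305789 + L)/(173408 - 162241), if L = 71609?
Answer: 377398/11167 ≈ 33.796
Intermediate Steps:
(305789 + L)/(173408 - 162241) = (305789 + 71609)/(173408 - 162241) = 377398/11167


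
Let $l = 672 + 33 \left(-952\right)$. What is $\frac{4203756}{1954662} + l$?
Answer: $- \frac{10014987462}{325777} \approx -30742.0$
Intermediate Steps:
$l = -30744$ ($l = 672 - 31416 = -30744$)
$\frac{4203756}{1954662} + l = \frac{4203756}{1954662} - 30744 = 4203756 \cdot \frac{1}{1954662} - 30744 = \frac{700626}{325777} - 30744 = - \frac{10014987462}{325777}$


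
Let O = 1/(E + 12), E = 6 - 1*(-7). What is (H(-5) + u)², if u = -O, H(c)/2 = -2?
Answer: 10201/625 ≈ 16.322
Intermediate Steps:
H(c) = -4 (H(c) = 2*(-2) = -4)
E = 13 (E = 6 + 7 = 13)
O = 1/25 (O = 1/(13 + 12) = 1/25 ≈ 0.040000)
u = -1/25 (u = -1*1/25 = -1/25 ≈ -0.040000)
(H(-5) + u)² = (-4 - 1/25)² = (-101/25)² = 10201/625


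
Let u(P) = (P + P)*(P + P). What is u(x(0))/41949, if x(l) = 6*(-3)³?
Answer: 11664/4661 ≈ 2.5025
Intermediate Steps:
x(l) = -162 (x(l) = 6*(-27) = -162)
u(P) = 4*P² (u(P) = (2*P)*(2*P) = 4*P²)
u(x(0))/41949 = (4*(-162)²)/41949 = (4*26244)*(1/41949) = 104976*(1/41949) = 11664/4661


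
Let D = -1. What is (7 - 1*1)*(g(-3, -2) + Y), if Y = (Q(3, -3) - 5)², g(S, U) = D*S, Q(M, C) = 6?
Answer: 24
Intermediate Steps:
g(S, U) = -S
Y = 1 (Y = (6 - 5)² = 1² = 1)
(7 - 1*1)*(g(-3, -2) + Y) = (7 - 1*1)*(-1*(-3) + 1) = (7 - 1)*(3 + 1) = 6*4 = 24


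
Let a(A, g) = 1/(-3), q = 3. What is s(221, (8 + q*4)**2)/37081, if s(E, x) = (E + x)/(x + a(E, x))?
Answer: 1863/44460119 ≈ 4.1903e-5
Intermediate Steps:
a(A, g) = -1/3
s(E, x) = (E + x)/(-1/3 + x) (s(E, x) = (E + x)/(x - 1/3) = (E + x)/(-1/3 + x))
s(221, (8 + q*4)**2)/37081 = (3*(221 + (8 + 3*4)**2)/(-1 + 3*(8 + 3*4)**2))/37081 = (3*(221 + (8 + 12)**2)/(-1 + 3*(8 + 12)**2))*(1/37081) = (3*(221 + 20**2)/(-1 + 3*20**2))*(1/37081) = (3*(221 + 400)/(-1 + 3*400))*(1/37081) = (3*621/(-1 + 1200))*(1/37081) = (3*621/1199)*(1/37081) = (3*(1/1199)*621)*(1/37081) = (1863/1199)*(1/37081) = 1863/44460119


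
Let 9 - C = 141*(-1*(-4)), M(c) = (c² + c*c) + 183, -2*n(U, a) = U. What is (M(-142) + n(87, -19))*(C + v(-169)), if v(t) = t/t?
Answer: -22418995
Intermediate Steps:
n(U, a) = -U/2
M(c) = 183 + 2*c² (M(c) = (c² + c²) + 183 = 2*c² + 183 = 183 + 2*c²)
v(t) = 1
C = -555 (C = 9 - 141*(-1*(-4)) = 9 - 141*4 = 9 - 1*564 = 9 - 564 = -555)
(M(-142) + n(87, -19))*(C + v(-169)) = ((183 + 2*(-142)²) - ½*87)*(-555 + 1) = ((183 + 2*20164) - 87/2)*(-554) = ((183 + 40328) - 87/2)*(-554) = (40511 - 87/2)*(-554) = (80935/2)*(-554) = -22418995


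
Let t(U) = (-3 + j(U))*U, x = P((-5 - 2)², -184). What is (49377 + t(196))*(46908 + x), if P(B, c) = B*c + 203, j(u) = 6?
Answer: 1903416675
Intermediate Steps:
P(B, c) = 203 + B*c
x = -8813 (x = 203 + (-5 - 2)²*(-184) = 203 + (-7)²*(-184) = 203 + 49*(-184) = 203 - 9016 = -8813)
t(U) = 3*U (t(U) = (-3 + 6)*U = 3*U)
(49377 + t(196))*(46908 + x) = (49377 + 3*196)*(46908 - 8813) = (49377 + 588)*38095 = 49965*38095 = 1903416675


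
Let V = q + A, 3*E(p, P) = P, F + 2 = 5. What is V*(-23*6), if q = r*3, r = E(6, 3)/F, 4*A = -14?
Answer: 345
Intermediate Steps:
F = 3 (F = -2 + 5 = 3)
E(p, P) = P/3
A = -7/2 (A = (1/4)*(-14) = -7/2 ≈ -3.5000)
r = 1/3 (r = ((1/3)*3)/3 = 1*(1/3) = 1/3 ≈ 0.33333)
q = 1 (q = (1/3)*3 = 1)
V = -5/2 (V = 1 - 7/2 = -5/2 ≈ -2.5000)
V*(-23*6) = -(-115)*6/2 = -5/2*(-138) = 345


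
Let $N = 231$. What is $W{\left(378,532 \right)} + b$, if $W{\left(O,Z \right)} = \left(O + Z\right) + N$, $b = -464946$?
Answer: $-463805$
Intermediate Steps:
$W{\left(O,Z \right)} = 231 + O + Z$ ($W{\left(O,Z \right)} = \left(O + Z\right) + 231 = 231 + O + Z$)
$W{\left(378,532 \right)} + b = \left(231 + 378 + 532\right) - 464946 = 1141 - 464946 = -463805$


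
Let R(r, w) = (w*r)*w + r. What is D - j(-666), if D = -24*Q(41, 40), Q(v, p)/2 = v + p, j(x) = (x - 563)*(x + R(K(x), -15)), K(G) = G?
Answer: -185806566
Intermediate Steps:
R(r, w) = r + r*w² (R(r, w) = (r*w)*w + r = r*w² + r = r + r*w²)
j(x) = 227*x*(-563 + x) (j(x) = (x - 563)*(x + x*(1 + (-15)²)) = (-563 + x)*(x + x*(1 + 225)) = (-563 + x)*(x + x*226) = (-563 + x)*(x + 226*x) = (-563 + x)*(227*x) = 227*x*(-563 + x))
Q(v, p) = 2*p + 2*v (Q(v, p) = 2*(v + p) = 2*(p + v) = 2*p + 2*v)
D = -3888 (D = -24*(2*40 + 2*41) = -24*(80 + 82) = -24*162 = -3888)
D - j(-666) = -3888 - 227*(-666)*(-563 - 666) = -3888 - 227*(-666)*(-1229) = -3888 - 1*185802678 = -3888 - 185802678 = -185806566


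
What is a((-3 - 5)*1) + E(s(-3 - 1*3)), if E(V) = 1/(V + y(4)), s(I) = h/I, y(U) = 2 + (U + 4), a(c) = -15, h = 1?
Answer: -879/59 ≈ -14.898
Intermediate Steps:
y(U) = 6 + U (y(U) = 2 + (4 + U) = 6 + U)
s(I) = 1/I
E(V) = 1/(10 + V) (E(V) = 1/(V + (6 + 4)) = 1/(V + 10) = 1/(10 + V))
a((-3 - 5)*1) + E(s(-3 - 1*3)) = -15 + 1/(10 + 1/(-3 - 1*3)) = -15 + 1/(10 + 1/(-3 - 3)) = -15 + 1/(10 + 1/(-6)) = -15 + 1/(10 - ⅙) = -15 + 1/(59/6) = -15 + 6/59 = -879/59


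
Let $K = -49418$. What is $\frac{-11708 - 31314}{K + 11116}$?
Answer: $\frac{21511}{19151} \approx 1.1232$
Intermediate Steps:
$\frac{-11708 - 31314}{K + 11116} = \frac{-11708 - 31314}{-49418 + 11116} = - \frac{43022}{-38302} = \left(-43022\right) \left(- \frac{1}{38302}\right) = \frac{21511}{19151}$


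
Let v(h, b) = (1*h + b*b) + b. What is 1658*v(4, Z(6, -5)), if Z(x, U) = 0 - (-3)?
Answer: 26528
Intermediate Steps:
Z(x, U) = 3 (Z(x, U) = 0 - 1*(-3) = 0 + 3 = 3)
v(h, b) = b + h + b² (v(h, b) = (h + b²) + b = b + h + b²)
1658*v(4, Z(6, -5)) = 1658*(3 + 4 + 3²) = 1658*(3 + 4 + 9) = 1658*16 = 26528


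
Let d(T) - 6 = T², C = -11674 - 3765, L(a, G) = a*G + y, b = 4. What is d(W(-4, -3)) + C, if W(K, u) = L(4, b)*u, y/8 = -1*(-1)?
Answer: -10249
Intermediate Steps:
y = 8 (y = 8*(-1*(-1)) = 8*1 = 8)
L(a, G) = 8 + G*a (L(a, G) = a*G + 8 = G*a + 8 = 8 + G*a)
C = -15439
W(K, u) = 24*u (W(K, u) = (8 + 4*4)*u = (8 + 16)*u = 24*u)
d(T) = 6 + T²
d(W(-4, -3)) + C = (6 + (24*(-3))²) - 15439 = (6 + (-72)²) - 15439 = (6 + 5184) - 15439 = 5190 - 15439 = -10249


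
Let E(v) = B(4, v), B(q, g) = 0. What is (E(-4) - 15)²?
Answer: 225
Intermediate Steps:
E(v) = 0
(E(-4) - 15)² = (0 - 15)² = (-15)² = 225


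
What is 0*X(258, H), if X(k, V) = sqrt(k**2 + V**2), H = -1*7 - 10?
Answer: 0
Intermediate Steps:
H = -17 (H = -7 - 10 = -17)
X(k, V) = sqrt(V**2 + k**2)
0*X(258, H) = 0*sqrt((-17)**2 + 258**2) = 0*sqrt(289 + 66564) = 0*sqrt(66853) = 0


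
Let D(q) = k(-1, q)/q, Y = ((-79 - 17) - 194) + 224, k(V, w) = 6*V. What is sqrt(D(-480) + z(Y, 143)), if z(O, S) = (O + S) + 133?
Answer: sqrt(84005)/20 ≈ 14.492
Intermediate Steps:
Y = -66 (Y = (-96 - 194) + 224 = -290 + 224 = -66)
z(O, S) = 133 + O + S
D(q) = -6/q (D(q) = (6*(-1))/q = -6/q)
sqrt(D(-480) + z(Y, 143)) = sqrt(-6/(-480) + (133 - 66 + 143)) = sqrt(-6*(-1/480) + 210) = sqrt(1/80 + 210) = sqrt(16801/80) = sqrt(84005)/20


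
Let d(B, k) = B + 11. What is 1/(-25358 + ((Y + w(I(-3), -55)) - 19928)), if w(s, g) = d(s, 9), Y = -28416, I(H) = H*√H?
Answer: I/(-73691*I + 3*√3) ≈ -1.357e-5 + 9.5687e-10*I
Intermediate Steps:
I(H) = H^(3/2)
d(B, k) = 11 + B
w(s, g) = 11 + s
1/(-25358 + ((Y + w(I(-3), -55)) - 19928)) = 1/(-25358 + ((-28416 + (11 + (-3)^(3/2))) - 19928)) = 1/(-25358 + ((-28416 + (11 - 3*I*√3)) - 19928)) = 1/(-25358 + ((-28405 - 3*I*√3) - 19928)) = 1/(-25358 + (-48333 - 3*I*√3)) = 1/(-73691 - 3*I*√3)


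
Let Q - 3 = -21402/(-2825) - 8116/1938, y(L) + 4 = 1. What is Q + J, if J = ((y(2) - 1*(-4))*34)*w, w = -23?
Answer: -2123179387/2737425 ≈ -775.61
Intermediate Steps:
y(L) = -3 (y(L) = -4 + 1 = -3)
Q = 17486963/2737425 (Q = 3 + (-21402/(-2825) - 8116/1938) = 3 + (-21402*(-1/2825) - 8116*1/1938) = 3 + (21402/2825 - 4058/969) = 3 + 9274688/2737425 = 17486963/2737425 ≈ 6.3881)
J = -782 (J = ((-3 - 1*(-4))*34)*(-23) = ((-3 + 4)*34)*(-23) = (1*34)*(-23) = 34*(-23) = -782)
Q + J = 17486963/2737425 - 782 = -2123179387/2737425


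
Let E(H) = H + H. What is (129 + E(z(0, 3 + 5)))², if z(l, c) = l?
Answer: 16641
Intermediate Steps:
E(H) = 2*H
(129 + E(z(0, 3 + 5)))² = (129 + 2*0)² = (129 + 0)² = 129² = 16641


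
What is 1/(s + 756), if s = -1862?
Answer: -1/1106 ≈ -0.00090416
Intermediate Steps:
1/(s + 756) = 1/(-1862 + 756) = 1/(-1106) = -1/1106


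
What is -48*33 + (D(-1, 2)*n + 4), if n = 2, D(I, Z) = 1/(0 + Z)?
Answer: -1579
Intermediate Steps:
D(I, Z) = 1/Z
-48*33 + (D(-1, 2)*n + 4) = -48*33 + (2/2 + 4) = -1584 + ((½)*2 + 4) = -1584 + (1 + 4) = -1584 + 5 = -1579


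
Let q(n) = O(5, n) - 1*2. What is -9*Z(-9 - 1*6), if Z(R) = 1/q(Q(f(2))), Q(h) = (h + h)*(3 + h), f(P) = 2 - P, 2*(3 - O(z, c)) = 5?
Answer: 6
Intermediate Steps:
O(z, c) = ½ (O(z, c) = 3 - ½*5 = 3 - 5/2 = ½)
Q(h) = 2*h*(3 + h) (Q(h) = (2*h)*(3 + h) = 2*h*(3 + h))
q(n) = -3/2 (q(n) = ½ - 1*2 = ½ - 2 = -3/2)
Z(R) = -⅔ (Z(R) = 1/(-3/2) = -⅔)
-9*Z(-9 - 1*6) = -9*(-⅔) = 6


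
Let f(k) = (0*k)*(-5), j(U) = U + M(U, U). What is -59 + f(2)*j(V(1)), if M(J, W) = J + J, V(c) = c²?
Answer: -59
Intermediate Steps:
M(J, W) = 2*J
j(U) = 3*U (j(U) = U + 2*U = 3*U)
f(k) = 0 (f(k) = 0*(-5) = 0)
-59 + f(2)*j(V(1)) = -59 + 0*(3*1²) = -59 + 0*(3*1) = -59 + 0*3 = -59 + 0 = -59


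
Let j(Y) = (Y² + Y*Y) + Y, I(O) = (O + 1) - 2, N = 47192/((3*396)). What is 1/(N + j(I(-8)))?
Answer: 297/57239 ≈ 0.0051888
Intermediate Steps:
N = 11798/297 (N = 47192/1188 = 47192*(1/1188) = 11798/297 ≈ 39.724)
I(O) = -1 + O (I(O) = (1 + O) - 2 = -1 + O)
j(Y) = Y + 2*Y² (j(Y) = (Y² + Y²) + Y = 2*Y² + Y = Y + 2*Y²)
1/(N + j(I(-8))) = 1/(11798/297 + (-1 - 8)*(1 + 2*(-1 - 8))) = 1/(11798/297 - 9*(1 + 2*(-9))) = 1/(11798/297 - 9*(1 - 18)) = 1/(11798/297 - 9*(-17)) = 1/(11798/297 + 153) = 1/(57239/297) = 297/57239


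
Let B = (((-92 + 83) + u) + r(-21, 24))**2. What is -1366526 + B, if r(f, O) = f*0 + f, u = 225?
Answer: -1328501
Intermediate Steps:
r(f, O) = f (r(f, O) = 0 + f = f)
B = 38025 (B = (((-92 + 83) + 225) - 21)**2 = ((-9 + 225) - 21)**2 = (216 - 21)**2 = 195**2 = 38025)
-1366526 + B = -1366526 + 38025 = -1328501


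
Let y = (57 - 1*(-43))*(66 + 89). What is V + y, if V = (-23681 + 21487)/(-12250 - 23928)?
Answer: 280380597/18089 ≈ 15500.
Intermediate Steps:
V = 1097/18089 (V = -2194/(-36178) = -2194*(-1/36178) = 1097/18089 ≈ 0.060645)
y = 15500 (y = (57 + 43)*155 = 100*155 = 15500)
V + y = 1097/18089 + 15500 = 280380597/18089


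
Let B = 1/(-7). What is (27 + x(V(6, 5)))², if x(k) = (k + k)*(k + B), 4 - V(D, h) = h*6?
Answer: 94187025/49 ≈ 1.9222e+6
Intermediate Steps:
B = -⅐ ≈ -0.14286
V(D, h) = 4 - 6*h (V(D, h) = 4 - h*6 = 4 - 6*h)
x(k) = 2*k*(-⅐ + k) (x(k) = (k + k)*(k - ⅐) = (2*k)*(-⅐ + k) = 2*k*(-⅐ + k))
(27 + x(V(6, 5)))² = (27 + 2*(4 - 6*5)*(-1 + 7*(4 - 6*5))/7)² = (27 + 2*(4 - 30)*(-1 + 7*(4 - 30))/7)² = (27 + (2/7)*(-26)*(-1 + 7*(-26)))² = (27 + (2/7)*(-26)*(-1 - 182))² = (27 + (2/7)*(-26)*(-183))² = (27 + 9516/7)² = (9705/7)² = 94187025/49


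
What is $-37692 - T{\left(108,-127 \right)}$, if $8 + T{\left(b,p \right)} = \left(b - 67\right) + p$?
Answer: $-37598$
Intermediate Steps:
$T{\left(b,p \right)} = -75 + b + p$ ($T{\left(b,p \right)} = -8 + \left(\left(b - 67\right) + p\right) = -8 + \left(\left(-67 + b\right) + p\right) = -8 + \left(-67 + b + p\right) = -75 + b + p$)
$-37692 - T{\left(108,-127 \right)} = -37692 - \left(-75 + 108 - 127\right) = -37692 - -94 = -37692 + 94 = -37598$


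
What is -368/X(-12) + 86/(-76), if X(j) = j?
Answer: 3367/114 ≈ 29.535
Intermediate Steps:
-368/X(-12) + 86/(-76) = -368/(-12) + 86/(-76) = -368*(-1/12) + 86*(-1/76) = 92/3 - 43/38 = 3367/114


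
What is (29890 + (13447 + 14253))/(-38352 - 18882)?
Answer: -28795/28617 ≈ -1.0062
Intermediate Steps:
(29890 + (13447 + 14253))/(-38352 - 18882) = (29890 + 27700)/(-57234) = 57590*(-1/57234) = -28795/28617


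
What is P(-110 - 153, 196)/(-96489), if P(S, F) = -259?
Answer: 259/96489 ≈ 0.0026842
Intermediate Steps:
P(-110 - 153, 196)/(-96489) = -259/(-96489) = -259*(-1/96489) = 259/96489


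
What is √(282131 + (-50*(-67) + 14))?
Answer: √285495 ≈ 534.32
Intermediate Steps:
√(282131 + (-50*(-67) + 14)) = √(282131 + (3350 + 14)) = √(282131 + 3364) = √285495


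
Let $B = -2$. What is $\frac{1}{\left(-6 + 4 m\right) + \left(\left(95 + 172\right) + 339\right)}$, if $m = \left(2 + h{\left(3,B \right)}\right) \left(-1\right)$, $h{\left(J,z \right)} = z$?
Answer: $\frac{1}{600} \approx 0.0016667$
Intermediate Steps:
$m = 0$ ($m = \left(2 - 2\right) \left(-1\right) = 0 \left(-1\right) = 0$)
$\frac{1}{\left(-6 + 4 m\right) + \left(\left(95 + 172\right) + 339\right)} = \frac{1}{\left(-6 + 4 \cdot 0\right) + \left(\left(95 + 172\right) + 339\right)} = \frac{1}{\left(-6 + 0\right) + \left(267 + 339\right)} = \frac{1}{-6 + 606} = \frac{1}{600}$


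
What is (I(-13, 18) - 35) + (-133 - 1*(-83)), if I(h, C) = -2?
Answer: -87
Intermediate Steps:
(I(-13, 18) - 35) + (-133 - 1*(-83)) = (-2 - 35) + (-133 - 1*(-83)) = -37 + (-133 + 83) = -37 - 50 = -87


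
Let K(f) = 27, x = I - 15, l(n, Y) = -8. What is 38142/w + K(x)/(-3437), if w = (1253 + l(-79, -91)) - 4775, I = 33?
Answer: -65594682/6066305 ≈ -10.813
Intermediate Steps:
w = -3530 (w = (1253 - 8) - 4775 = 1245 - 4775 = -3530)
x = 18 (x = 33 - 15 = 18)
38142/w + K(x)/(-3437) = 38142/(-3530) + 27/(-3437) = 38142*(-1/3530) + 27*(-1/3437) = -19071/1765 - 27/3437 = -65594682/6066305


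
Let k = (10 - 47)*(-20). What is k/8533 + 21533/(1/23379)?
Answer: 4295682920471/8533 ≈ 5.0342e+8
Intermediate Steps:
k = 740 (k = -37*(-20) = 740)
k/8533 + 21533/(1/23379) = 740/8533 + 21533/(1/23379) = 740*(1/8533) + 21533/(1/23379) = 740/8533 + 21533*23379 = 740/8533 + 503420007 = 4295682920471/8533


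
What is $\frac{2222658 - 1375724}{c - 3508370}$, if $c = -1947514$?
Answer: $- \frac{423467}{2727942} \approx -0.15523$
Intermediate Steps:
$\frac{2222658 - 1375724}{c - 3508370} = \frac{2222658 - 1375724}{-1947514 - 3508370} = \frac{846934}{-5455884} = 846934 \left(- \frac{1}{5455884}\right) = - \frac{423467}{2727942}$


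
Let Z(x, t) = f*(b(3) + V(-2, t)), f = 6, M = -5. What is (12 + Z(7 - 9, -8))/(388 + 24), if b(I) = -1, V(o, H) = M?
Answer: -6/103 ≈ -0.058252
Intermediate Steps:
V(o, H) = -5
Z(x, t) = -36 (Z(x, t) = 6*(-1 - 5) = 6*(-6) = -36)
(12 + Z(7 - 9, -8))/(388 + 24) = (12 - 36)/(388 + 24) = -24/412 = -24*1/412 = -6/103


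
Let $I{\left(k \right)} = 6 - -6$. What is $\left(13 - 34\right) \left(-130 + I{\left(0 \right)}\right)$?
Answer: $2478$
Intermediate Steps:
$I{\left(k \right)} = 12$ ($I{\left(k \right)} = 6 + 6 = 12$)
$\left(13 - 34\right) \left(-130 + I{\left(0 \right)}\right) = \left(13 - 34\right) \left(-130 + 12\right) = \left(13 - 34\right) \left(-118\right) = \left(-21\right) \left(-118\right) = 2478$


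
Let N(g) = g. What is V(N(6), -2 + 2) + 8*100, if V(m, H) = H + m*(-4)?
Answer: 776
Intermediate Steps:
V(m, H) = H - 4*m
V(N(6), -2 + 2) + 8*100 = ((-2 + 2) - 4*6) + 8*100 = (0 - 24) + 800 = -24 + 800 = 776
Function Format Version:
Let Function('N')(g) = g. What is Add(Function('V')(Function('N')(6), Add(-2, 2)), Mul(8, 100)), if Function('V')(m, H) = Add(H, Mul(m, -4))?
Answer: 776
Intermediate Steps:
Function('V')(m, H) = Add(H, Mul(-4, m))
Add(Function('V')(Function('N')(6), Add(-2, 2)), Mul(8, 100)) = Add(Add(Add(-2, 2), Mul(-4, 6)), Mul(8, 100)) = Add(Add(0, -24), 800) = Add(-24, 800) = 776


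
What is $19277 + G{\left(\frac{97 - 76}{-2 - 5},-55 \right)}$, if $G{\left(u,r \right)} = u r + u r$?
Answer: $19607$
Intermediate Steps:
$G{\left(u,r \right)} = 2 r u$ ($G{\left(u,r \right)} = r u + r u = 2 r u$)
$19277 + G{\left(\frac{97 - 76}{-2 - 5},-55 \right)} = 19277 + 2 \left(-55\right) \frac{97 - 76}{-2 - 5} = 19277 + 2 \left(-55\right) \frac{21}{-7} = 19277 + 2 \left(-55\right) 21 \left(- \frac{1}{7}\right) = 19277 + 2 \left(-55\right) \left(-3\right) = 19277 + 330 = 19607$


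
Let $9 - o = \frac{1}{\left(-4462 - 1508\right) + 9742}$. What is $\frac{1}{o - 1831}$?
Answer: $- \frac{3772}{6872585} \approx -0.00054885$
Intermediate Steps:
$o = \frac{33947}{3772}$ ($o = 9 - \frac{1}{\left(-4462 - 1508\right) + 9742} = 9 - \frac{1}{-5970 + 9742} = 9 - \frac{1}{3772} = \frac{33947}{3772} \approx 8.9997$)
$\frac{1}{o - 1831} = \frac{1}{\frac{33947}{3772} - 1831} = \frac{1}{- \frac{6872585}{3772}} = - \frac{3772}{6872585}$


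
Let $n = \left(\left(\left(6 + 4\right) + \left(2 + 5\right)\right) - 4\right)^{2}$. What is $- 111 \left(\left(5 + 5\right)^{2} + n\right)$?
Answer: $-29859$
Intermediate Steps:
$n = 169$ ($n = \left(\left(10 + 7\right) - 4\right)^{2} = \left(17 - 4\right)^{2} = 13^{2} = 169$)
$- 111 \left(\left(5 + 5\right)^{2} + n\right) = - 111 \left(\left(5 + 5\right)^{2} + 169\right) = - 111 \left(10^{2} + 169\right) = - 111 \left(100 + 169\right) = \left(-111\right) 269 = -29859$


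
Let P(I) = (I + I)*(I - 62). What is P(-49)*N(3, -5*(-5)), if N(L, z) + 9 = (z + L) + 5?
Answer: 261072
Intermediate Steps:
N(L, z) = -4 + L + z (N(L, z) = -9 + ((z + L) + 5) = -9 + ((L + z) + 5) = -9 + (5 + L + z) = -4 + L + z)
P(I) = 2*I*(-62 + I) (P(I) = (2*I)*(-62 + I) = 2*I*(-62 + I))
P(-49)*N(3, -5*(-5)) = (2*(-49)*(-62 - 49))*(-4 + 3 - 5*(-5)) = (2*(-49)*(-111))*(-4 + 3 + 25) = 10878*24 = 261072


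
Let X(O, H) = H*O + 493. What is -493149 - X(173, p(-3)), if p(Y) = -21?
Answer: -490009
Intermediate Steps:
X(O, H) = 493 + H*O
-493149 - X(173, p(-3)) = -493149 - (493 - 21*173) = -493149 - (493 - 3633) = -493149 - 1*(-3140) = -493149 + 3140 = -490009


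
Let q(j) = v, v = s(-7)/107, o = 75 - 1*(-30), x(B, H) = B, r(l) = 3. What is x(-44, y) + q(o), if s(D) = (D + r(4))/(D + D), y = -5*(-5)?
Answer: -32954/749 ≈ -43.997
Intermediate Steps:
y = 25
s(D) = (3 + D)/(2*D) (s(D) = (D + 3)/(D + D) = (3 + D)/((2*D)) = (3 + D)*(1/(2*D)) = (3 + D)/(2*D))
o = 105 (o = 75 + 30 = 105)
v = 2/749 (v = ((1/2)*(3 - 7)/(-7))/107 = ((1/2)*(-1/7)*(-4))*(1/107) = (2/7)*(1/107) = 2/749 ≈ 0.0026702)
q(j) = 2/749
x(-44, y) + q(o) = -44 + 2/749 = -32954/749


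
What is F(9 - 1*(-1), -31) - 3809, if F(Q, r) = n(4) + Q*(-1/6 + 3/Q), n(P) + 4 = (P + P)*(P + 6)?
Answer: -11195/3 ≈ -3731.7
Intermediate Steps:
n(P) = -4 + 2*P*(6 + P) (n(P) = -4 + (P + P)*(P + 6) = -4 + (2*P)*(6 + P) = -4 + 2*P*(6 + P))
F(Q, r) = 76 + Q*(-⅙ + 3/Q) (F(Q, r) = (-4 + 2*4² + 12*4) + Q*(-1/6 + 3/Q) = (-4 + 2*16 + 48) + Q*(-1*⅙ + 3/Q) = (-4 + 32 + 48) + Q*(-⅙ + 3/Q) = 76 + Q*(-⅙ + 3/Q))
F(9 - 1*(-1), -31) - 3809 = (79 - (9 - 1*(-1))/6) - 3809 = (79 - (9 + 1)/6) - 3809 = (79 - ⅙*10) - 3809 = (79 - 5/3) - 3809 = 232/3 - 3809 = -11195/3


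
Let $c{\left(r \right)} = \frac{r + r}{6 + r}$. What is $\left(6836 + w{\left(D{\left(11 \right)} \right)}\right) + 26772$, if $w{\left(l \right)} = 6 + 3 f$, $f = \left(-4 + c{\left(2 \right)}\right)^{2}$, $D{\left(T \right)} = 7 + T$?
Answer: $\frac{134603}{4} \approx 33651.0$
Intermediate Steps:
$c{\left(r \right)} = \frac{2 r}{6 + r}$
$f = \frac{49}{4}$ ($f = \left(-4 + 2 \cdot 2 \frac{1}{6 + 2}\right)^{2} = \left(-4 + 2 \cdot 2 \cdot \frac{1}{8}\right)^{2} = \left(-4 + \frac{1}{2}\right)^{2} = \left(- \frac{7}{2}\right)^{2} = \frac{49}{4} \approx 12.25$)
$w{\left(l \right)} = \frac{171}{4}$ ($w{\left(l \right)} = 6 + 3 \cdot \frac{49}{4} = 6 + \frac{147}{4} = \frac{171}{4}$)
$\left(6836 + w{\left(D{\left(11 \right)} \right)}\right) + 26772 = \left(6836 + \frac{171}{4}\right) + 26772 = \frac{27515}{4} + 26772 = \frac{134603}{4}$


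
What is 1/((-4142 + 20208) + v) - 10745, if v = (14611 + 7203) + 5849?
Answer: -469868104/43729 ≈ -10745.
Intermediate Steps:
v = 27663 (v = 21814 + 5849 = 27663)
1/((-4142 + 20208) + v) - 10745 = 1/((-4142 + 20208) + 27663) - 10745 = 1/(16066 + 27663) - 10745 = 1/43729 - 10745 = -469868104/43729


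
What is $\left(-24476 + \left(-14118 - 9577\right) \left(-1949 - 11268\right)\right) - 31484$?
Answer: $313120855$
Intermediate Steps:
$\left(-24476 + \left(-14118 - 9577\right) \left(-1949 - 11268\right)\right) - 31484 = \left(-24476 - -313176815\right) - 31484 = \left(-24476 + 313176815\right) - 31484 = 313152339 - 31484 = 313120855$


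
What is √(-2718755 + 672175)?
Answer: 2*I*√511645 ≈ 1430.6*I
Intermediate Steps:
√(-2718755 + 672175) = √(-2046580) = 2*I*√511645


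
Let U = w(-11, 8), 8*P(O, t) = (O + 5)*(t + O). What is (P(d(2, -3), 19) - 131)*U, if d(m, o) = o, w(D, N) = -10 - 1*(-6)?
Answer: 508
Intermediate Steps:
w(D, N) = -4 (w(D, N) = -10 + 6 = -4)
P(O, t) = (5 + O)*(O + t)/8 (P(O, t) = ((O + 5)*(t + O))/8 = ((5 + O)*(O + t))/8 = (5 + O)*(O + t)/8)
U = -4
(P(d(2, -3), 19) - 131)*U = (((1/8)*(-3)**2 + (5/8)*(-3) + (5/8)*19 + (1/8)*(-3)*19) - 131)*(-4) = (((1/8)*9 - 15/8 + 95/8 - 57/8) - 131)*(-4) = ((9/8 - 15/8 + 95/8 - 57/8) - 131)*(-4) = (4 - 131)*(-4) = -127*(-4) = 508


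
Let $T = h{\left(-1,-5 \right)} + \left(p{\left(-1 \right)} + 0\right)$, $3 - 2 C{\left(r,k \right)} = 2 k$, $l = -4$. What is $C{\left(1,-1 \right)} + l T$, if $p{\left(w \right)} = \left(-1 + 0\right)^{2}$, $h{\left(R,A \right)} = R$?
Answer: $\frac{5}{2} \approx 2.5$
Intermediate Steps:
$C{\left(r,k \right)} = \frac{3}{2} - k$ ($C{\left(r,k \right)} = \frac{3}{2} - \frac{2 k}{2} = \frac{3}{2} - k$)
$p{\left(w \right)} = 1$ ($p{\left(w \right)} = \left(-1\right)^{2} = 1$)
$T = 0$ ($T = -1 + \left(1 + 0\right) = -1 + 1 = 0$)
$C{\left(1,-1 \right)} + l T = \left(\frac{3}{2} - -1\right) - 0 = \left(\frac{3}{2} + 1\right) + 0 = \frac{5}{2} + 0 = \frac{5}{2}$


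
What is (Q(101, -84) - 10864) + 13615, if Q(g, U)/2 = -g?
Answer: 2549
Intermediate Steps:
Q(g, U) = -2*g (Q(g, U) = 2*(-g) = -2*g)
(Q(101, -84) - 10864) + 13615 = (-2*101 - 10864) + 13615 = (-202 - 10864) + 13615 = -11066 + 13615 = 2549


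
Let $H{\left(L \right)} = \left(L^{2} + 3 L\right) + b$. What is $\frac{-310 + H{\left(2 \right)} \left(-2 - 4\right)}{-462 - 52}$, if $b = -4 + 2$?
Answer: $\frac{179}{257} \approx 0.6965$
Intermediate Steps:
$b = -2$
$H{\left(L \right)} = -2 + L^{2} + 3 L$ ($H{\left(L \right)} = \left(L^{2} + 3 L\right) - 2 = -2 + L^{2} + 3 L$)
$\frac{-310 + H{\left(2 \right)} \left(-2 - 4\right)}{-462 - 52} = \frac{-310 + \left(-2 + 2^{2} + 3 \cdot 2\right) \left(-2 - 4\right)}{-462 - 52} = \frac{-310 + \left(-2 + 4 + 6\right) \left(-6\right)}{-514} = \left(-310 + 8 \left(-6\right)\right) \left(- \frac{1}{514}\right) = \left(-310 - 48\right) \left(- \frac{1}{514}\right) = \left(-358\right) \left(- \frac{1}{514}\right) = \frac{179}{257}$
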